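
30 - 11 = 19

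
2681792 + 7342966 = 10024758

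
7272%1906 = 1554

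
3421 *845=2890745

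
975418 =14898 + 960520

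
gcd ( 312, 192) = 24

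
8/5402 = 4/2701 = 0.00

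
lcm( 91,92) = 8372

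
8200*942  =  7724400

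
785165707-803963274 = - 18797567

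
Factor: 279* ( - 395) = - 110205 = - 3^2*5^1 * 31^1* 79^1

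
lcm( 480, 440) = 5280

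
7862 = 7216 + 646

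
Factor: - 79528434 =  - 2^1*3^1*23^1*576293^1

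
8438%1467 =1103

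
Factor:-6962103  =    -  3^2*773567^1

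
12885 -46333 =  - 33448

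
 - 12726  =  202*(-63)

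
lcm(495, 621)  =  34155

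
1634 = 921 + 713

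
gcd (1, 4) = 1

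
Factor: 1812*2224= 2^6 * 3^1*139^1 * 151^1 = 4029888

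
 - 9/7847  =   - 1 + 7838/7847 = - 0.00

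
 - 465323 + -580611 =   -  1045934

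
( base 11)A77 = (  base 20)34E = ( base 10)1294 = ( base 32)18e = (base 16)50E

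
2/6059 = 2/6059 = 0.00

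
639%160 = 159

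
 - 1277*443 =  -565711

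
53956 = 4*13489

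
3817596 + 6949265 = 10766861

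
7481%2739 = 2003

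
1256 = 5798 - 4542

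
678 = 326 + 352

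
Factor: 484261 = 53^1*9137^1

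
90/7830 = 1/87= 0.01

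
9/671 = 9/671 = 0.01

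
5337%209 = 112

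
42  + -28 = 14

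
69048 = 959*72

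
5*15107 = 75535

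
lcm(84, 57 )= 1596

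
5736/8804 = 1434/2201  =  0.65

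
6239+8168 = 14407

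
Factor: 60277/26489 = 7^1 * 79^1*109^1 * 26489^ ( - 1 )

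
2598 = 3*866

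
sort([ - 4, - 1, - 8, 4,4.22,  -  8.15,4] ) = [ - 8.15  , - 8, - 4,  -  1 , 4,4, 4.22 ]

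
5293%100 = 93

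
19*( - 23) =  - 437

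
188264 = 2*94132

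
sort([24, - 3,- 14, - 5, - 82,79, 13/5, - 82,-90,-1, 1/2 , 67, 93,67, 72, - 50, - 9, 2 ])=[ - 90, - 82, - 82, - 50,-14, -9, - 5, - 3, - 1,1/2,2, 13/5,24, 67,67, 72,79,93]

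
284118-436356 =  - 152238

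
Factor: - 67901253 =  - 3^1*7^1  *31^1*37^1 * 2819^1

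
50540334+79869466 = 130409800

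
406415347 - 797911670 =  - 391496323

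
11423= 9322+2101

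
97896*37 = 3622152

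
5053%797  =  271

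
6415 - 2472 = 3943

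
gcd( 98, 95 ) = 1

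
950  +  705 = 1655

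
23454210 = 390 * 60139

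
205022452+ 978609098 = 1183631550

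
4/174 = 2/87=0.02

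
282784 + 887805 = 1170589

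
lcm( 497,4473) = 4473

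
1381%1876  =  1381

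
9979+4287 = 14266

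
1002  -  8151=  -7149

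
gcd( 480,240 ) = 240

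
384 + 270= 654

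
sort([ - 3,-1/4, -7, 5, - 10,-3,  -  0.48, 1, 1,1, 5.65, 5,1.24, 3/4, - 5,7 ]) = [-10, - 7, - 5, - 3,- 3, - 0.48,-1/4,3/4, 1,1 , 1,1.24, 5, 5,5.65, 7]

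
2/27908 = 1/13954 = 0.00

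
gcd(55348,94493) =1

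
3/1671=1/557  =  0.00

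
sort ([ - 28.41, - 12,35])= [ -28.41, - 12 , 35]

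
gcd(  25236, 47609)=1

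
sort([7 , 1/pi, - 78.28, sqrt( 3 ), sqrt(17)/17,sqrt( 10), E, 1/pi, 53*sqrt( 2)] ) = [ - 78.28, sqrt( 17)/17,1/pi, 1/pi, sqrt( 3), E,sqrt(10),  7,  53*sqrt(2)] 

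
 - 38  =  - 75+37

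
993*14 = 13902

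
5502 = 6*917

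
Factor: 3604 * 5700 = 20542800 = 2^4*3^1*5^2 * 17^1 * 19^1 * 53^1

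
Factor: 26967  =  3^1*89^1*101^1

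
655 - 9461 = -8806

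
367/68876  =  367/68876 = 0.01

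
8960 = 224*40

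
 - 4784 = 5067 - 9851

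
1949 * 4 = 7796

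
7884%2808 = 2268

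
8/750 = 4/375 = 0.01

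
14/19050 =7/9525 = 0.00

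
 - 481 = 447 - 928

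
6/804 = 1/134= 0.01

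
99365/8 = 99365/8=12420.62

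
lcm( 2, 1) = 2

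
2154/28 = 1077/14 =76.93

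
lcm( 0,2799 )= 0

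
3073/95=3073/95=32.35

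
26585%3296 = 217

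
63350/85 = 745 + 5/17=745.29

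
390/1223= 390/1223= 0.32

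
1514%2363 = 1514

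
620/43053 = 620/43053= 0.01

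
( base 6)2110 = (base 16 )1DA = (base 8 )732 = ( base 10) 474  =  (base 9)576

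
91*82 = 7462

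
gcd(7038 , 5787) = 9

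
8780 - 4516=4264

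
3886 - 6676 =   -  2790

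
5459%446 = 107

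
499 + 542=1041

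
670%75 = 70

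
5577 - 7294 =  - 1717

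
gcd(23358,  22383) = 3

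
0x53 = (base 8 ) 123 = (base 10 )83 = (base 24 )3b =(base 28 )2R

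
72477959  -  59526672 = 12951287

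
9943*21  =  208803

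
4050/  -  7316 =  - 1 + 1633/3658 = - 0.55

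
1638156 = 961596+676560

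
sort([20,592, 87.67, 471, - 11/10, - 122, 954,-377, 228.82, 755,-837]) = [ - 837, - 377, - 122, - 11/10, 20, 87.67, 228.82, 471,592,755, 954]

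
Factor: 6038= 2^1 * 3019^1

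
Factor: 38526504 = 2^3 * 3^1 * 601^1*2671^1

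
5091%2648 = 2443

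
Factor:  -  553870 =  - 2^1*5^1*97^1*571^1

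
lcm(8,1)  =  8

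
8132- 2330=5802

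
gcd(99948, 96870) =6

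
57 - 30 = 27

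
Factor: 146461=7^4*61^1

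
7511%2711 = 2089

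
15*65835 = 987525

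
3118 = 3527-409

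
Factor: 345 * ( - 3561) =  - 3^2 * 5^1 *23^1*1187^1 =- 1228545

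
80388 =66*1218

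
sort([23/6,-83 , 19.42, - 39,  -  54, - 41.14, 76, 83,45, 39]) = [  -  83, - 54, -41.14, - 39, 23/6,  19.42, 39, 45,76, 83]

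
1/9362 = 1/9362= 0.00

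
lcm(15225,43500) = 304500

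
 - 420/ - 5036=105/1259 = 0.08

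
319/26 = 12 + 7/26  =  12.27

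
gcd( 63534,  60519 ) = 3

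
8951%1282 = 1259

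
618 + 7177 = 7795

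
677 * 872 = 590344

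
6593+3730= 10323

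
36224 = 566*64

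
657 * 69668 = 45771876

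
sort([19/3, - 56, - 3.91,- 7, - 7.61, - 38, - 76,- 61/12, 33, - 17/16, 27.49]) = [ - 76, - 56, - 38, - 7.61 , - 7, - 61/12, - 3.91, - 17/16, 19/3,27.49, 33] 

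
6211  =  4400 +1811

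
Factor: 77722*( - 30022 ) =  - 2^2 * 17^1*883^1 * 38861^1= - 2333369884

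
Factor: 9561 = 3^1  *3187^1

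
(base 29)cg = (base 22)gc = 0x16C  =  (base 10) 364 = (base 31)bn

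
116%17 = 14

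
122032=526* 232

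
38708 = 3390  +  35318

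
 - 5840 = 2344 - 8184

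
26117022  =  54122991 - 28005969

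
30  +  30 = 60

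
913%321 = 271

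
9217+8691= 17908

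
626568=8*78321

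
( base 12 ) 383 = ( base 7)1356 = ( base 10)531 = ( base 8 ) 1023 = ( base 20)16B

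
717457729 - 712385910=5071819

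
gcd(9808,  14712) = 4904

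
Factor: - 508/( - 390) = 254/195 = 2^1*3^(-1)*5^( - 1 )*13^( - 1)*127^1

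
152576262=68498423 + 84077839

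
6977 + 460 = 7437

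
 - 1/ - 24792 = 1/24792= 0.00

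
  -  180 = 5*(-36)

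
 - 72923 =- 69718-3205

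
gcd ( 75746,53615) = 1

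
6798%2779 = 1240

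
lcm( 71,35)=2485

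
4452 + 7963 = 12415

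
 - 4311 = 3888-8199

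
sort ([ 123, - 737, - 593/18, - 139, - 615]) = [-737, - 615, - 139, - 593/18, 123 ] 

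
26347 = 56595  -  30248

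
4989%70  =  19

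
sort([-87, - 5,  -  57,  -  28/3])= [  -  87,  -  57, - 28/3, - 5] 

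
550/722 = 275/361 = 0.76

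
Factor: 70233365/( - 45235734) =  - 2^(-1 )*3^( - 1 ) *5^1 * 751^(-1)*2927^1*4799^1*10039^( -1) 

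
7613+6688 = 14301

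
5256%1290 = 96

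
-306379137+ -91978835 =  - 398357972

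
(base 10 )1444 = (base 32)1D4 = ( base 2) 10110100100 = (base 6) 10404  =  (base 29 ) 1kn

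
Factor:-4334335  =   - 5^1*79^1*10973^1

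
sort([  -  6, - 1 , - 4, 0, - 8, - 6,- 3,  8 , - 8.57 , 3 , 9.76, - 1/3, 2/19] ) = [ - 8.57, - 8, - 6,  -  6, - 4, - 3, - 1, - 1/3,0,  2/19,3,8 , 9.76 ]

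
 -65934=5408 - 71342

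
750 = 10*75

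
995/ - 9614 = - 1 + 8619/9614 =- 0.10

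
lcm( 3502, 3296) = 56032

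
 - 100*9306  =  -930600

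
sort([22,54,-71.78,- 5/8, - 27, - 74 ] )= [ - 74, - 71.78, - 27, - 5/8, 22,54]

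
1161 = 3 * 387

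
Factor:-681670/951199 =-2^1*5^1*11^1*67^(  -  1)*6197^1*14197^( - 1 ) 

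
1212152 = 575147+637005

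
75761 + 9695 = 85456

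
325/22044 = 325/22044 = 0.01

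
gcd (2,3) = 1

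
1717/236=7 + 65/236 = 7.28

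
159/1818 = 53/606 = 0.09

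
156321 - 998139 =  - 841818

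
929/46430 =929/46430  =  0.02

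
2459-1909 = 550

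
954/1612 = 477/806=0.59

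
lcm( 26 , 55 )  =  1430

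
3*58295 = 174885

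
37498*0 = 0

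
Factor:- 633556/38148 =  - 3^( - 1) * 7^1*11^2* 17^( - 1) = -  847/51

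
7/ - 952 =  - 1 + 135/136 = - 0.01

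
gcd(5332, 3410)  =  62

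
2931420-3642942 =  - 711522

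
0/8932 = 0 = 0.00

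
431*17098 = 7369238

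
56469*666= 37608354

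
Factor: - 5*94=-2^1*5^1*47^1=- 470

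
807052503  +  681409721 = 1488462224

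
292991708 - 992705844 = -699714136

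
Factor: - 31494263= - 31494263^1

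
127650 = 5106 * 25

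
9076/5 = 1815 + 1/5  =  1815.20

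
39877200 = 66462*600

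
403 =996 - 593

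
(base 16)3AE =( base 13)576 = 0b1110101110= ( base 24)1f6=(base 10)942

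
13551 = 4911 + 8640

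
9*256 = 2304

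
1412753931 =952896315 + 459857616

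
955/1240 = 191/248 = 0.77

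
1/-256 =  - 1/256 =- 0.00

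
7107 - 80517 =-73410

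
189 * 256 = 48384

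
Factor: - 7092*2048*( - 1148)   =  16674029568 = 2^15*3^2*7^1*41^1*197^1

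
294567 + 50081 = 344648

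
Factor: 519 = 3^1* 173^1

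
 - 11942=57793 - 69735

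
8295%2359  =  1218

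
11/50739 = 11/50739 = 0.00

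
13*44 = 572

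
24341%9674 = 4993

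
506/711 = 506/711 = 0.71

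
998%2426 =998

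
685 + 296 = 981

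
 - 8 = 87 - 95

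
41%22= 19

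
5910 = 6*985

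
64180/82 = 32090/41 =782.68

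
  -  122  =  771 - 893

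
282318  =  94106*3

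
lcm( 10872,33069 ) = 793656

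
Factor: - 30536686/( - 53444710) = 5^( - 1 )*11^( - 1 )*19^1*23^1 * 389^( - 1 ) * 1249^( - 1)*34939^1 = 15268343/26722355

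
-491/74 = -7 + 27/74 = - 6.64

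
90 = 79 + 11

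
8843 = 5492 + 3351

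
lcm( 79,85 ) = 6715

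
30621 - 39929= - 9308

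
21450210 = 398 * 53895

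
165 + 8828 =8993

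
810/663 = 1 + 49/221=1.22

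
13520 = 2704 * 5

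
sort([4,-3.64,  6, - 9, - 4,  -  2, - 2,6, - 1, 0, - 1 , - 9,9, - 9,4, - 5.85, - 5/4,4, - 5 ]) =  [ - 9 , - 9 ,-9, - 5.85, - 5, - 4, - 3.64, - 2,-2,- 5/4,-1, - 1,0,4, 4, 4 , 6, 6, 9]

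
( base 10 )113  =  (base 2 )1110001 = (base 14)81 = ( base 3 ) 11012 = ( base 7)221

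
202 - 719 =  - 517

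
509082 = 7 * 72726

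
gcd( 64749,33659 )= 1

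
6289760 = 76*82760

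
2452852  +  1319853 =3772705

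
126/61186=63/30593  =  0.00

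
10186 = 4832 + 5354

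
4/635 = 4/635 =0.01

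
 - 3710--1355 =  - 2355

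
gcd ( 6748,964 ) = 964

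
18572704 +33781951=52354655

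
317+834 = 1151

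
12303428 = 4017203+8286225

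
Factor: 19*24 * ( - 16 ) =- 2^7*3^1*19^1 = -  7296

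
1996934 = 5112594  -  3115660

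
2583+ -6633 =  - 4050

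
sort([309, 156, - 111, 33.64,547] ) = [ - 111, 33.64,156,309, 547]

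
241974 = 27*8962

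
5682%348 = 114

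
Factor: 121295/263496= 2^ ( - 3)* 3^( - 1)*5^1 * 17^1*1427^1*10979^( - 1 ) 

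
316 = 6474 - 6158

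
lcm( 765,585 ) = 9945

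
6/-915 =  -1 + 303/305 = - 0.01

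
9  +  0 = 9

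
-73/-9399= 73/9399 = 0.01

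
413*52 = 21476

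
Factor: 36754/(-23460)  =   - 2^( - 1 )*3^( - 1)*5^( - 1)*47^1 = -47/30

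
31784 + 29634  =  61418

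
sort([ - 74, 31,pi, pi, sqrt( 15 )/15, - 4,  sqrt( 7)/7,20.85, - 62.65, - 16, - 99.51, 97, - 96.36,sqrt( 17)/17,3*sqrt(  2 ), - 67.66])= [ - 99.51, - 96.36,  -  74,- 67.66, - 62.65,-16, -4,sqrt( 17)/17,  sqrt( 15)/15, sqrt (7)/7,pi,pi,3 *sqrt( 2), 20.85, 31,  97]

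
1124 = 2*562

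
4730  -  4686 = 44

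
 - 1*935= - 935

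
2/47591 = 2/47591 =0.00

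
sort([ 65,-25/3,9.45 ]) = [ - 25/3,  9.45,65]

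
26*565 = 14690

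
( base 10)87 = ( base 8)127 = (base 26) 39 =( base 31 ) 2P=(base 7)153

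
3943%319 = 115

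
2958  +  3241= 6199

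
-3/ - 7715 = 3/7715 = 0.00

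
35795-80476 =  - 44681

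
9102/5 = 9102/5 = 1820.40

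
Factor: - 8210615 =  - 5^1 * 7^1*234589^1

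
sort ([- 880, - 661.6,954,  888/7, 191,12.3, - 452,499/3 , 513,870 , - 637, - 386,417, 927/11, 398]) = [-880, - 661.6, - 637, - 452, - 386, 12.3, 927/11,888/7,499/3,191, 398, 417, 513, 870, 954 ]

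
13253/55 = 240 + 53/55 = 240.96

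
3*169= 507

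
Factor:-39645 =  - 3^2 * 5^1*881^1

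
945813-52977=892836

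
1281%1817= 1281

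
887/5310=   887/5310 = 0.17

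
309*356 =110004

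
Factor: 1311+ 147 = 2^1*3^6 = 1458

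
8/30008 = 1/3751 = 0.00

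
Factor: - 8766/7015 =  - 2^1*3^2 *5^( - 1)*23^( - 1 )*61^( - 1 )*487^1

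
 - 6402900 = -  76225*84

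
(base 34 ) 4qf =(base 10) 5523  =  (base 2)1010110010011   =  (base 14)2027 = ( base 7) 22050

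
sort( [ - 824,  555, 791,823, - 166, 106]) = [-824,-166, 106,555, 791,823 ] 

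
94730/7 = 94730/7 =13532.86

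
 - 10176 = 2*(- 5088)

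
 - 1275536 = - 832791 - 442745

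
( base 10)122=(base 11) 101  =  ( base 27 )4E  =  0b1111010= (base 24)52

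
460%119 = 103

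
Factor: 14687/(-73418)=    - 2^( - 1 )*19^1 *773^1 *36709^( - 1 ) 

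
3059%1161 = 737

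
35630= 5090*7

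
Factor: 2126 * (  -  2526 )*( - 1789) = 9607423764=2^2*3^1*421^1*1063^1*1789^1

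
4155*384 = 1595520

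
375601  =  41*9161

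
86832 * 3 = 260496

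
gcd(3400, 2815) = 5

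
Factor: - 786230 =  - 2^1  *5^1*  78623^1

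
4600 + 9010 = 13610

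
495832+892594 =1388426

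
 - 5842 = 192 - 6034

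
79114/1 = 79114   =  79114.00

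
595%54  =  1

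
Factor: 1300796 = 2^2*7^1 * 46457^1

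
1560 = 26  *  60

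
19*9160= 174040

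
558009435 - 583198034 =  - 25188599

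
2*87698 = 175396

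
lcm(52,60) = 780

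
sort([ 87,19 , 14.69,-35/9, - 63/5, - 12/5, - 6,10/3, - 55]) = [ - 55, - 63/5, - 6 , - 35/9, - 12/5,10/3,14.69,  19, 87]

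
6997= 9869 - 2872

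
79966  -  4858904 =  - 4778938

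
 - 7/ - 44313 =7/44313 = 0.00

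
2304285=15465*149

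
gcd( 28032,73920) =192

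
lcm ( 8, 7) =56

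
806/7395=806/7395 = 0.11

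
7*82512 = 577584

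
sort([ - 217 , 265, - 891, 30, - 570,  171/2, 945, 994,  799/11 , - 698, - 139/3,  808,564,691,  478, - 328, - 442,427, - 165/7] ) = [ -891, - 698, - 570, - 442, - 328, - 217, - 139/3, - 165/7,  30,799/11,  171/2,  265,427, 478,564,691, 808,945, 994 ] 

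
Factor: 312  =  2^3*3^1*13^1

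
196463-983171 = -786708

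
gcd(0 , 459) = 459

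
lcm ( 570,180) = 3420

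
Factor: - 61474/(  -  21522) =30737/10761 = 3^( - 1 )*7^1*17^( - 1 ) * 211^( - 1) * 4391^1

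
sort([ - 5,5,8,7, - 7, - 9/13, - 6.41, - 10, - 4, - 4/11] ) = [ - 10,  -  7, - 6.41, - 5 , - 4, - 9/13, - 4/11,5,7,  8] 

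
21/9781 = 21/9781  =  0.00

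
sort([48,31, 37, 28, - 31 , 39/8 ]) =[ - 31, 39/8,28,31, 37, 48] 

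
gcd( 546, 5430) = 6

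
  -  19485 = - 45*433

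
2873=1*2873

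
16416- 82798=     -  66382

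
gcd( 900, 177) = 3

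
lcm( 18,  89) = 1602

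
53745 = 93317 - 39572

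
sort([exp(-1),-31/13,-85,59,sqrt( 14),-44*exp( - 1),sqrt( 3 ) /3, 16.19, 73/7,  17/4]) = [-85, - 44*exp ( - 1),-31/13,exp( - 1 ),sqrt ( 3) /3,sqrt( 14 ),17/4, 73/7,16.19,59 ] 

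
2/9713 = 2/9713 = 0.00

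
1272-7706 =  - 6434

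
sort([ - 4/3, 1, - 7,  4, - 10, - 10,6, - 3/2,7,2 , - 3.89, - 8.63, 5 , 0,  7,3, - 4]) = [ - 10,-10, - 8.63, - 7, - 4, - 3.89, - 3/2, - 4/3,0,1,2, 3,  4, 5,6,7, 7] 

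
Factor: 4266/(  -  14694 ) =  - 3^2*31^(  -  1 ) = -  9/31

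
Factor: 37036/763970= 2^1*5^( - 1)*47^1 * 197^1*241^(-1 )*317^( - 1) = 18518/381985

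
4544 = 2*2272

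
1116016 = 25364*44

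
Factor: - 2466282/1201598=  - 1233141/600799 =- 3^1  *7^1*13^1*19^ ( - 1 ) * 103^( - 1)*307^(-1) * 4517^1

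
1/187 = 1/187 = 0.01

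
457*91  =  41587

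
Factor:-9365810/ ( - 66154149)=2^1* 3^(-2 )*5^1*17^1 * 37^1*137^( - 1 )*1489^1*53653^( - 1) 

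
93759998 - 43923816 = 49836182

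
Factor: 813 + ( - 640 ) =173^1 = 173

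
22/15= 22/15 = 1.47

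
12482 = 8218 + 4264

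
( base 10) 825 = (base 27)13f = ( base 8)1471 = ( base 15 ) 3a0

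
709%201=106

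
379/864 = 379/864 = 0.44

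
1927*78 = 150306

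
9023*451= 4069373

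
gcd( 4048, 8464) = 368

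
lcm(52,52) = 52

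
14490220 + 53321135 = 67811355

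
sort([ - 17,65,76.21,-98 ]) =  [ - 98, - 17,65,76.21 ]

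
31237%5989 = 1292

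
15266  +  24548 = 39814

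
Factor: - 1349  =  -19^1*71^1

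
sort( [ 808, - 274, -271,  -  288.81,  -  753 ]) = [-753, - 288.81 , -274,-271 , 808]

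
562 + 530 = 1092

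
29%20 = 9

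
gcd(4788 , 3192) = 1596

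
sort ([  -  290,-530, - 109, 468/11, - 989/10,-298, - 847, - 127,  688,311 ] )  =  [ - 847,-530, - 298 ,- 290, - 127, - 109,-989/10,468/11, 311, 688 ]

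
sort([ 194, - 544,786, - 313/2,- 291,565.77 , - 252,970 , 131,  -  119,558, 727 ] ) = [ - 544 , - 291, - 252, - 313/2, - 119, 131, 194 , 558,  565.77,727, 786 , 970 ]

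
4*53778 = 215112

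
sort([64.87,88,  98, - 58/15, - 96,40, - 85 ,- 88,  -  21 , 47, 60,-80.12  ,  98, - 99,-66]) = [-99,  -  96, - 88, - 85 , -80.12, - 66,-21, - 58/15,40,47,  60,64.87,88, 98,98]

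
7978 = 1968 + 6010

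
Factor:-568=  - 2^3*71^1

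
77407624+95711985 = 173119609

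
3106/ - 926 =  - 1553/463 = -  3.35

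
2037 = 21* 97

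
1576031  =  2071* 761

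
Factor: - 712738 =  - 2^1*13^1*79^1*347^1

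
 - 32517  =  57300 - 89817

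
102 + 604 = 706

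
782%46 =0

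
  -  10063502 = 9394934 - 19458436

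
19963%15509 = 4454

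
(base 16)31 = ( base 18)2D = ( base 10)49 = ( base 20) 29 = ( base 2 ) 110001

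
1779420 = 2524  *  705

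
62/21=62/21 = 2.95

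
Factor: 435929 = 13^1*33533^1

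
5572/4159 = 5572/4159 =1.34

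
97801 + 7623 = 105424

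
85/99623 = 85/99623 = 0.00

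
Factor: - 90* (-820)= 2^3 * 3^2 * 5^2  *41^1 = 73800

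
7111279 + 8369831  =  15481110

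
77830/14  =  5559 + 2/7= 5559.29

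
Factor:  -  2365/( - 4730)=2^(-1) = 1/2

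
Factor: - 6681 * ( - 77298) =2^1*3^2*13^1*17^1*131^1 * 991^1=516427938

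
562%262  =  38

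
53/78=53/78 = 0.68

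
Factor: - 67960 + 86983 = 3^1*17^1 * 373^1=19023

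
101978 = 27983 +73995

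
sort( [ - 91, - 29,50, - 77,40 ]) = [ - 91,  -  77,-29,40, 50] 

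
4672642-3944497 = 728145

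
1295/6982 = 1295/6982 =0.19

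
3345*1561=5221545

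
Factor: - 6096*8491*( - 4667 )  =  241569221712=2^4*3^1*7^1* 13^1*127^1*359^1 * 1213^1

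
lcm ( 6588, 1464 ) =13176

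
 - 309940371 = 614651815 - 924592186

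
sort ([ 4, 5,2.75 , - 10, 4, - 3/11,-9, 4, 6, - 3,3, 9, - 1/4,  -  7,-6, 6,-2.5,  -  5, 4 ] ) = [-10, - 9,-7,- 6 , - 5 ,-3,-2.5, - 3/11,- 1/4,  2.75,3,4,  4, 4, 4 , 5 , 6, 6,9 ]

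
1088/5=217  +  3/5 = 217.60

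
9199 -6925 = 2274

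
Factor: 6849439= 157^1*43627^1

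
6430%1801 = 1027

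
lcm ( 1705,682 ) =3410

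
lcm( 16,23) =368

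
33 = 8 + 25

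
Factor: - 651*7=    - 3^1* 7^2*31^1 = -4557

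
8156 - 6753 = 1403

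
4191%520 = 31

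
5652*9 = 50868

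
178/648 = 89/324 = 0.27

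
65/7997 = 65/7997 = 0.01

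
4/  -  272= - 1/68=- 0.01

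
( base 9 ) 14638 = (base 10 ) 9998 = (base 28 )CL2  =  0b10011100001110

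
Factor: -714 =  - 2^1*3^1*7^1*17^1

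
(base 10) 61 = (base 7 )115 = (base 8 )75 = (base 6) 141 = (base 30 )21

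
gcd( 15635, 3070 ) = 5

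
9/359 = 9/359 = 0.03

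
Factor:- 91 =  -7^1 * 13^1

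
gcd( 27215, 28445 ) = 5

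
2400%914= 572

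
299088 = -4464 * ( - 67)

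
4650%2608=2042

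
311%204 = 107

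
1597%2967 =1597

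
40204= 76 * 529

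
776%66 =50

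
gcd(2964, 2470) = 494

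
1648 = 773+875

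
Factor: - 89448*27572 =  - 2^5*3^1*61^1*113^1*3727^1 = -2466260256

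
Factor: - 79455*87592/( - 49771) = 6959622360/49771  =  2^3*3^1*5^1*71^( - 1)*701^( -1)*5297^1*10949^1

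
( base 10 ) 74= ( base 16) 4a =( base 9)82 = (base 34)26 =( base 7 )134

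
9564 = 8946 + 618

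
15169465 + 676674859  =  691844324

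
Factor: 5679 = 3^2*631^1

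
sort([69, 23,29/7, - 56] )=[ - 56,29/7,  23,69] 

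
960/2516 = 240/629 = 0.38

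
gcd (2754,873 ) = 9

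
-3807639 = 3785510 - 7593149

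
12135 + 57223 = 69358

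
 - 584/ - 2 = 292/1= 292.00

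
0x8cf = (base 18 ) 6h5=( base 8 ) 4317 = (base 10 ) 2255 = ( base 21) 528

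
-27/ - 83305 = 27/83305 = 0.00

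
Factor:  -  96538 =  - 2^1 * 13^1*47^1 * 79^1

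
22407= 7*3201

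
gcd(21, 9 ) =3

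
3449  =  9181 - 5732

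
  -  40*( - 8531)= 341240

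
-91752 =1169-92921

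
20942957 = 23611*887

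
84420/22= 3837 + 3/11 =3837.27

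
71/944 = 71/944 = 0.08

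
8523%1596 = 543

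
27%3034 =27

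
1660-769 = 891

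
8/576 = 1/72 = 0.01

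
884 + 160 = 1044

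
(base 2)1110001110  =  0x38E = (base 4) 32032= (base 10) 910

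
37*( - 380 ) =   -  14060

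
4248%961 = 404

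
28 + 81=109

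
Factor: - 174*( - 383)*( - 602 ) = -40118484= - 2^2* 3^1*7^1*29^1*43^1*383^1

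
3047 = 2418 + 629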